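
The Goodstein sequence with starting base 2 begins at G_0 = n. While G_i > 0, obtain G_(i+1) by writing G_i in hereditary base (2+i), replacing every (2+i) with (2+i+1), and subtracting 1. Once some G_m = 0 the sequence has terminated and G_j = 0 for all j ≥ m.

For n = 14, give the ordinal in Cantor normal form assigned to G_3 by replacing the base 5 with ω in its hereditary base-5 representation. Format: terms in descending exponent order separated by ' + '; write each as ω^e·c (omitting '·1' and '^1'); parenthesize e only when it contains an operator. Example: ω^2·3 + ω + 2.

(0) 14|_2 = 2^(2 + 1) + 2^2 + 2 ↦ 3^(3 + 1) + 3^3 + 3|_3 = 111 ⇒ 110
(1) 110|_3 = 3^(3 + 1) + 3^3 + 2 ↦ 4^(4 + 1) + 4^4 + 2|_4 = 1282 ⇒ 1281
(2) 1281|_4 = 4^(4 + 1) + 4^4 + 1 ↦ 5^(5 + 1) + 5^5 + 1|_5 = 18751 ⇒ 18750

ω^(ω + 1) + ω^ω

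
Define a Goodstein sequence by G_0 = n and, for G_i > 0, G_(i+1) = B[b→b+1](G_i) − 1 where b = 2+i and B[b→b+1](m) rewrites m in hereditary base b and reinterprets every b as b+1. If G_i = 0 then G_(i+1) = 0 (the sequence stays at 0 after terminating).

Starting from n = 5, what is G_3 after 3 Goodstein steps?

467

5 —HB2→ 2^2 + 1 —bump→ 3^3 + 1 = 28 —(−1)→ 27
27 —HB3→ 3^3 —bump→ 4^4 = 256 —(−1)→ 255
255 —HB4→ 3·4^3 + 3·4^2 + 3·4 + 3 —bump→ 3·5^3 + 3·5^2 + 3·5 + 3 = 468 —(−1)→ 467
467 —HB5→ 3·5^3 + 3·5^2 + 3·5 + 2 —bump→ 3·6^3 + 3·6^2 + 3·6 + 2 = 776 —(−1)→ 775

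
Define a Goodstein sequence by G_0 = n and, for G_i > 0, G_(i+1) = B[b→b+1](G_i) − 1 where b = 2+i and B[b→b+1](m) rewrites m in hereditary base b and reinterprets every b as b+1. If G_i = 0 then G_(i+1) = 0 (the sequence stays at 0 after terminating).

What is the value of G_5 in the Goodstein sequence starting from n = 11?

5764801

base 2: 11 = 2^(2 + 1) + 2 + 1; at 3: 3^(3 + 1) + 3 + 1 = 85; next = 84
base 3: 84 = 3^(3 + 1) + 3; at 4: 4^(4 + 1) + 4 = 1028; next = 1027
base 4: 1027 = 4^(4 + 1) + 3; at 5: 5^(5 + 1) + 3 = 15628; next = 15627
base 5: 15627 = 5^(5 + 1) + 2; at 6: 6^(6 + 1) + 2 = 279938; next = 279937
base 6: 279937 = 6^(6 + 1) + 1; at 7: 7^(7 + 1) + 1 = 5764802; next = 5764801
base 7: 5764801 = 7^(7 + 1); at 8: 8^(8 + 1) = 134217728; next = 134217727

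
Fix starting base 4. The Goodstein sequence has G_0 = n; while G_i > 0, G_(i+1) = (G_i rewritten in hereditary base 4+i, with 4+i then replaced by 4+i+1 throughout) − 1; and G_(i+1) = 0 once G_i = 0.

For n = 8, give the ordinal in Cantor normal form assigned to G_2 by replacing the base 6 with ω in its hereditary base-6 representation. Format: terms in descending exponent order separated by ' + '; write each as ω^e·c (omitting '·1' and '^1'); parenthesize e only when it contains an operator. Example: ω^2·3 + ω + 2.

ω + 3

G_0 = 8. HB_4(8) = 2·4. Bump = 10. G_1 = 9.
G_1 = 9. HB_5(9) = 5 + 4. Bump = 10. G_2 = 9.
G_2 = 9. HB_6(9) = 6 + 3. Bump = 10. G_3 = 9.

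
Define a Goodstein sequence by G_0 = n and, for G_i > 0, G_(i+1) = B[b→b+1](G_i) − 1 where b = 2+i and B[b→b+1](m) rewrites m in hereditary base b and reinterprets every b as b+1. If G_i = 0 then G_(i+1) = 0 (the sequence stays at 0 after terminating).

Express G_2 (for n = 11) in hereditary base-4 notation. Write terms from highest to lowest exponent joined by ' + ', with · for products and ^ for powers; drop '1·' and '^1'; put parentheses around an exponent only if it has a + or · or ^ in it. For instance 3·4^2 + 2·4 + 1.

i=0: 11 = 2^(2 + 1) + 2 + 1 (b=2); 2→3: 3^(3 + 1) + 3 + 1 = 85; 85−1 = 84
i=1: 84 = 3^(3 + 1) + 3 (b=3); 3→4: 4^(4 + 1) + 4 = 1028; 1028−1 = 1027
i=2: 1027 = 4^(4 + 1) + 3 (b=4); 4→5: 5^(5 + 1) + 3 = 15628; 15628−1 = 15627

4^(4 + 1) + 3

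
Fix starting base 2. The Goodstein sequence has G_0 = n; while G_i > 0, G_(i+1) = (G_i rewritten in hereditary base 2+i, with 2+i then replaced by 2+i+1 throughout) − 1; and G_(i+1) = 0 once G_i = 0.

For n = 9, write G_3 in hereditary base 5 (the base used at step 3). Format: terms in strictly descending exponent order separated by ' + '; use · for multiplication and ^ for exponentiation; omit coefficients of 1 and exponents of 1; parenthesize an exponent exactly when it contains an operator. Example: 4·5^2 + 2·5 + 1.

G_0=9  [base 2] 2^(2 + 1) + 1  →[2↦3]→  3^(3 + 1) + 1 = 82  −1 ⇒ G_1=81
G_1=81  [base 3] 3^(3 + 1)  →[3↦4]→  4^(4 + 1) = 1024  −1 ⇒ G_2=1023
G_2=1023  [base 4] 3·4^4 + 3·4^3 + 3·4^2 + 3·4 + 3  →[4↦5]→  3·5^5 + 3·5^3 + 3·5^2 + 3·5 + 3 = 9843  −1 ⇒ G_3=9842
G_3=9842  [base 5] 3·5^5 + 3·5^3 + 3·5^2 + 3·5 + 2  →[5↦6]→  3·6^6 + 3·6^3 + 3·6^2 + 3·6 + 2 = 140744  −1 ⇒ G_4=140743

3·5^5 + 3·5^3 + 3·5^2 + 3·5 + 2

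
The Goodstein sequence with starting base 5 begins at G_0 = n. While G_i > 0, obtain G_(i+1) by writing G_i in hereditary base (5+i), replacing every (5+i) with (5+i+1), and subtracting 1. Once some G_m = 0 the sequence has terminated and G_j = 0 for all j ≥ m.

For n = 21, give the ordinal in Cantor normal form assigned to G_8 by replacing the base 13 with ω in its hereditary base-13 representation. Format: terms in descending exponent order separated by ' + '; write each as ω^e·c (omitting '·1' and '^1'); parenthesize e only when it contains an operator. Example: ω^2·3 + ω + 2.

ω·3

[0] 21 ≡ 4·5 + 1 (base 5). Lift 6: 25. −1: 24.
[1] 24 ≡ 4·6 (base 6). Lift 7: 28. −1: 27.
[2] 27 ≡ 3·7 + 6 (base 7). Lift 8: 30. −1: 29.
[3] 29 ≡ 3·8 + 5 (base 8). Lift 9: 32. −1: 31.
[4] 31 ≡ 3·9 + 4 (base 9). Lift 10: 34. −1: 33.
[5] 33 ≡ 3·10 + 3 (base 10). Lift 11: 36. −1: 35.
[6] 35 ≡ 3·11 + 2 (base 11). Lift 12: 38. −1: 37.
[7] 37 ≡ 3·12 + 1 (base 12). Lift 13: 40. −1: 39.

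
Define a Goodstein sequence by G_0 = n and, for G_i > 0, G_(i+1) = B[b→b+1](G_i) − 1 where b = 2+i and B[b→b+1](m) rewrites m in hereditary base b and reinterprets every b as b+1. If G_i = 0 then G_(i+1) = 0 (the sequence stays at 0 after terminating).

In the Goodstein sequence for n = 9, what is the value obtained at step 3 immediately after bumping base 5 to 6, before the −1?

G_0=9  [base 2] 2^(2 + 1) + 1  →[2↦3]→  3^(3 + 1) + 1 = 82  −1 ⇒ G_1=81
G_1=81  [base 3] 3^(3 + 1)  →[3↦4]→  4^(4 + 1) = 1024  −1 ⇒ G_2=1023
G_2=1023  [base 4] 3·4^4 + 3·4^3 + 3·4^2 + 3·4 + 3  →[4↦5]→  3·5^5 + 3·5^3 + 3·5^2 + 3·5 + 3 = 9843  −1 ⇒ G_3=9842
G_3=9842  [base 5] 3·5^5 + 3·5^3 + 3·5^2 + 3·5 + 2  →[5↦6]→  3·6^6 + 3·6^3 + 3·6^2 + 3·6 + 2 = 140744  −1 ⇒ G_4=140743

140744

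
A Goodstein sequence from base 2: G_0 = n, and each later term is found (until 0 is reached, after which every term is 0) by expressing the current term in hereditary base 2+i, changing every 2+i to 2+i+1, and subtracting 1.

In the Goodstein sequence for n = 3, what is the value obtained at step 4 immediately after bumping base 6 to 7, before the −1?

1

G_0 = 3. HB_2(3) = 2 + 1. Bump = 4. G_1 = 3.
G_1 = 3. HB_3(3) = 3. Bump = 4. G_2 = 3.
G_2 = 3. HB_4(3) = 3. Bump = 3. G_3 = 2.
G_3 = 2. HB_5(2) = 2. Bump = 2. G_4 = 1.
G_4 = 1. HB_6(1) = 1. Bump = 1. G_5 = 0.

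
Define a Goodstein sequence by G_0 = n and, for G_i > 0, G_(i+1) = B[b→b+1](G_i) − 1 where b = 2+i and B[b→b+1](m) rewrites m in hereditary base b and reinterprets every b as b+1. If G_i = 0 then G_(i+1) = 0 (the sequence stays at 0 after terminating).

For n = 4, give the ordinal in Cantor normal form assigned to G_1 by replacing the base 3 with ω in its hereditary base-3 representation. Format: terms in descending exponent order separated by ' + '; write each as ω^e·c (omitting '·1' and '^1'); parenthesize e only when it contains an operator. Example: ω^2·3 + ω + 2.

ω^2·2 + ω·2 + 2

(0) 4|_2 = 2^2 ↦ 3^3|_3 = 27 ⇒ 26
(1) 26|_3 = 2·3^2 + 2·3 + 2 ↦ 2·4^2 + 2·4 + 2|_4 = 42 ⇒ 41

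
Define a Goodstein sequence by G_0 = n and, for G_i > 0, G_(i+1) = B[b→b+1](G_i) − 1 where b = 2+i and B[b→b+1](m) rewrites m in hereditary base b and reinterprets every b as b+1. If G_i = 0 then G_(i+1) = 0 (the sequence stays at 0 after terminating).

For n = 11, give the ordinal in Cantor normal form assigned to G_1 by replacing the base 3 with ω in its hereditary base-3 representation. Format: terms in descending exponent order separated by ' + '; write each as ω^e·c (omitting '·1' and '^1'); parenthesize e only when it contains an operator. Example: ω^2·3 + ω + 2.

ω^(ω + 1) + ω

[0] 11 ≡ 2^(2 + 1) + 2 + 1 (base 2). Lift 3: 85. −1: 84.
[1] 84 ≡ 3^(3 + 1) + 3 (base 3). Lift 4: 1028. −1: 1027.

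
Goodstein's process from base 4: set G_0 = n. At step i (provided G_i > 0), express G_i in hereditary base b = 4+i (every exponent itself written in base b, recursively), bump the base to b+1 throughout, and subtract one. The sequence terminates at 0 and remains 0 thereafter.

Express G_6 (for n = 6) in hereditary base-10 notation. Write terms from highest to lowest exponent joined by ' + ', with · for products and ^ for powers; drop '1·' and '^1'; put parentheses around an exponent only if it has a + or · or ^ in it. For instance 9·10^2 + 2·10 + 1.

3

G_0 = 6. HB_4(6) = 4 + 2. Bump = 7. G_1 = 6.
G_1 = 6. HB_5(6) = 5 + 1. Bump = 7. G_2 = 6.
G_2 = 6. HB_6(6) = 6. Bump = 7. G_3 = 6.
G_3 = 6. HB_7(6) = 6. Bump = 6. G_4 = 5.
G_4 = 5. HB_8(5) = 5. Bump = 5. G_5 = 4.
G_5 = 4. HB_9(4) = 4. Bump = 4. G_6 = 3.
G_6 = 3. HB_10(3) = 3. Bump = 3. G_7 = 2.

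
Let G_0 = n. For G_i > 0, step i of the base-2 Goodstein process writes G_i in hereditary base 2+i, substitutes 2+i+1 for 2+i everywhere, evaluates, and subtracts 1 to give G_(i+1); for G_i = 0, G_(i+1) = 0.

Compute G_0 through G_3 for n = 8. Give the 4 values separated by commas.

8, 80, 553, 6310

G_0=8  [base 2] 2^(2 + 1)  →[2↦3]→  3^(3 + 1) = 81  −1 ⇒ G_1=80
G_1=80  [base 3] 2·3^3 + 2·3^2 + 2·3 + 2  →[3↦4]→  2·4^4 + 2·4^2 + 2·4 + 2 = 554  −1 ⇒ G_2=553
G_2=553  [base 4] 2·4^4 + 2·4^2 + 2·4 + 1  →[4↦5]→  2·5^5 + 2·5^2 + 2·5 + 1 = 6311  −1 ⇒ G_3=6310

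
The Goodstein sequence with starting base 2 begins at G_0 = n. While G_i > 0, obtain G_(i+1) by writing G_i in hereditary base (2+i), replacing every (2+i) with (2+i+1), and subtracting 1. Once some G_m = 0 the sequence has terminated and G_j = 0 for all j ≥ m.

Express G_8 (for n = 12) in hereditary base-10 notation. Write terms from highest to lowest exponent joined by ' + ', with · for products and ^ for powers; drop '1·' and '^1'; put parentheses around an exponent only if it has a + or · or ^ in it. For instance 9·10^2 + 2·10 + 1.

(0) 12|_2 = 2^(2 + 1) + 2^2 ↦ 3^(3 + 1) + 3^3|_3 = 108 ⇒ 107
(1) 107|_3 = 3^(3 + 1) + 2·3^2 + 2·3 + 2 ↦ 4^(4 + 1) + 2·4^2 + 2·4 + 2|_4 = 1066 ⇒ 1065
(2) 1065|_4 = 4^(4 + 1) + 2·4^2 + 2·4 + 1 ↦ 5^(5 + 1) + 2·5^2 + 2·5 + 1|_5 = 15686 ⇒ 15685
(3) 15685|_5 = 5^(5 + 1) + 2·5^2 + 2·5 ↦ 6^(6 + 1) + 2·6^2 + 2·6|_6 = 280020 ⇒ 280019
(4) 280019|_6 = 6^(6 + 1) + 2·6^2 + 6 + 5 ↦ 7^(7 + 1) + 2·7^2 + 7 + 5|_7 = 5764911 ⇒ 5764910
(5) 5764910|_7 = 7^(7 + 1) + 2·7^2 + 7 + 4 ↦ 8^(8 + 1) + 2·8^2 + 8 + 4|_8 = 134217868 ⇒ 134217867
(6) 134217867|_8 = 8^(8 + 1) + 2·8^2 + 8 + 3 ↦ 9^(9 + 1) + 2·9^2 + 9 + 3|_9 = 3486784575 ⇒ 3486784574
(7) 3486784574|_9 = 9^(9 + 1) + 2·9^2 + 9 + 2 ↦ 10^(10 + 1) + 2·10^2 + 10 + 2|_10 = 100000000212 ⇒ 100000000211

10^(10 + 1) + 2·10^2 + 10 + 1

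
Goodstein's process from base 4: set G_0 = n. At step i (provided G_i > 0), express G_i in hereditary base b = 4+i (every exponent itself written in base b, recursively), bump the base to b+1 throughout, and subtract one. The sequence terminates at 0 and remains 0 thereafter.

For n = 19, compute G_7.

base 4: 19 = 4^2 + 3; at 5: 5^2 + 3 = 28; next = 27
base 5: 27 = 5^2 + 2; at 6: 6^2 + 2 = 38; next = 37
base 6: 37 = 6^2 + 1; at 7: 7^2 + 1 = 50; next = 49
base 7: 49 = 7^2; at 8: 8^2 = 64; next = 63
base 8: 63 = 7·8 + 7; at 9: 7·9 + 7 = 70; next = 69
base 9: 69 = 7·9 + 6; at 10: 7·10 + 6 = 76; next = 75
base 10: 75 = 7·10 + 5; at 11: 7·11 + 5 = 82; next = 81

81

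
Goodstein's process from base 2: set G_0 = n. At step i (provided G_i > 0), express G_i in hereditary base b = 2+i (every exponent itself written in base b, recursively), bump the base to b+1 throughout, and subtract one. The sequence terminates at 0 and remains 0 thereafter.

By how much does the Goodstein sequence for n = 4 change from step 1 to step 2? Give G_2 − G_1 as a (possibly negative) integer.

15

(0) 4|_2 = 2^2 ↦ 3^3|_3 = 27 ⇒ 26
(1) 26|_3 = 2·3^2 + 2·3 + 2 ↦ 2·4^2 + 2·4 + 2|_4 = 42 ⇒ 41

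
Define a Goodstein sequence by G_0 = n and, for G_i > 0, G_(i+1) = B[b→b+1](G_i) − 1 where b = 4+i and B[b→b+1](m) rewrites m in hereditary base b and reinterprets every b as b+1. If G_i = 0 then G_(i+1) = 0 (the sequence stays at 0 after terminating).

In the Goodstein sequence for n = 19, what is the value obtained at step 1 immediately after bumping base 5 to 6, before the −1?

19 —HB4→ 4^2 + 3 —bump→ 5^2 + 3 = 28 —(−1)→ 27
27 —HB5→ 5^2 + 2 —bump→ 6^2 + 2 = 38 —(−1)→ 37

38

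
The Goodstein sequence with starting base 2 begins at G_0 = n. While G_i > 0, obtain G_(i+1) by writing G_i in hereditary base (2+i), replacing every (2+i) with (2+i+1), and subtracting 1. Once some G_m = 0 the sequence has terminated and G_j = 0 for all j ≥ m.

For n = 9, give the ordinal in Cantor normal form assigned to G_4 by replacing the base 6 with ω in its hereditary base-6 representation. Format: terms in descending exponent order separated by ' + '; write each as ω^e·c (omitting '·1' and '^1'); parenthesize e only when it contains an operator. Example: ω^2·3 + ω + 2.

(0) 9|_2 = 2^(2 + 1) + 1 ↦ 3^(3 + 1) + 1|_3 = 82 ⇒ 81
(1) 81|_3 = 3^(3 + 1) ↦ 4^(4 + 1)|_4 = 1024 ⇒ 1023
(2) 1023|_4 = 3·4^4 + 3·4^3 + 3·4^2 + 3·4 + 3 ↦ 3·5^5 + 3·5^3 + 3·5^2 + 3·5 + 3|_5 = 9843 ⇒ 9842
(3) 9842|_5 = 3·5^5 + 3·5^3 + 3·5^2 + 3·5 + 2 ↦ 3·6^6 + 3·6^3 + 3·6^2 + 3·6 + 2|_6 = 140744 ⇒ 140743
(4) 140743|_6 = 3·6^6 + 3·6^3 + 3·6^2 + 3·6 + 1 ↦ 3·7^7 + 3·7^3 + 3·7^2 + 3·7 + 1|_7 = 2471827 ⇒ 2471826

ω^ω·3 + ω^3·3 + ω^2·3 + ω·3 + 1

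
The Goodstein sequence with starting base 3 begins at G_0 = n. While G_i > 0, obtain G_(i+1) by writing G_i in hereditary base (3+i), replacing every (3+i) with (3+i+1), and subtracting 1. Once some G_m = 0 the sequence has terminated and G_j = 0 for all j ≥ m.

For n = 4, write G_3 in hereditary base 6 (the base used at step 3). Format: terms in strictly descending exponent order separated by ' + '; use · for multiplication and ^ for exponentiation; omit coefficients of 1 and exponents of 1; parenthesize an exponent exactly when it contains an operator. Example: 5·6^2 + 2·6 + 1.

3

step 0: 4 = 3 + 1; sub 4 for 3: 4 + 1; = 5; G_1 = 5−1 = 4
step 1: 4 = 4; sub 5 for 4: 5; = 5; G_2 = 5−1 = 4
step 2: 4 = 4; sub 6 for 5: 4; = 4; G_3 = 4−1 = 3
step 3: 3 = 3; sub 7 for 6: 3; = 3; G_4 = 3−1 = 2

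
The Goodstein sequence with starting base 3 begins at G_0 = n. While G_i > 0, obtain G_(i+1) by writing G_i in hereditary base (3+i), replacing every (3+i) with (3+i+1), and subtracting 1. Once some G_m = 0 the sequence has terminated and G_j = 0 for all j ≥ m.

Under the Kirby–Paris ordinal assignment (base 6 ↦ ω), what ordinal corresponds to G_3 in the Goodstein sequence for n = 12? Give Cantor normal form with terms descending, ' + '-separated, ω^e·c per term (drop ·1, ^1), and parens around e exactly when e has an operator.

ω^2 + 1

base 3: 12 = 3^2 + 3; at 4: 4^2 + 4 = 20; next = 19
base 4: 19 = 4^2 + 3; at 5: 5^2 + 3 = 28; next = 27
base 5: 27 = 5^2 + 2; at 6: 6^2 + 2 = 38; next = 37
base 6: 37 = 6^2 + 1; at 7: 7^2 + 1 = 50; next = 49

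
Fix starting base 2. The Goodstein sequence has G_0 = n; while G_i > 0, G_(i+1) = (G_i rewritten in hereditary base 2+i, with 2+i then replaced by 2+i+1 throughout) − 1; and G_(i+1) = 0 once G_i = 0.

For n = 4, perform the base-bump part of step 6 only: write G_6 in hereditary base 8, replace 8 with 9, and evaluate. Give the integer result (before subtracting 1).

step 0: 4 = 2^2; sub 3 for 2: 3^3; = 27; G_1 = 27−1 = 26
step 1: 26 = 2·3^2 + 2·3 + 2; sub 4 for 3: 2·4^2 + 2·4 + 2; = 42; G_2 = 42−1 = 41
step 2: 41 = 2·4^2 + 2·4 + 1; sub 5 for 4: 2·5^2 + 2·5 + 1; = 61; G_3 = 61−1 = 60
step 3: 60 = 2·5^2 + 2·5; sub 6 for 5: 2·6^2 + 2·6; = 84; G_4 = 84−1 = 83
step 4: 83 = 2·6^2 + 6 + 5; sub 7 for 6: 2·7^2 + 7 + 5; = 110; G_5 = 110−1 = 109
step 5: 109 = 2·7^2 + 7 + 4; sub 8 for 7: 2·8^2 + 8 + 4; = 140; G_6 = 140−1 = 139

174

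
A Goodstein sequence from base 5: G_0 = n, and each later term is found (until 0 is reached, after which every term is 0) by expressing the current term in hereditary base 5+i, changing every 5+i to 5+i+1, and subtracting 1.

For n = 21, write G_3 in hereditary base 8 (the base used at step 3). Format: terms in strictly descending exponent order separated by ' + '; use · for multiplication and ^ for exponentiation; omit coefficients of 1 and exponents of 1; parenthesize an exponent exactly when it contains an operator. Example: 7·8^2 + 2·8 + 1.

i=0: 21 = 4·5 + 1 (b=5); 5→6: 4·6 + 1 = 25; 25−1 = 24
i=1: 24 = 4·6 (b=6); 6→7: 4·7 = 28; 28−1 = 27
i=2: 27 = 3·7 + 6 (b=7); 7→8: 3·8 + 6 = 30; 30−1 = 29

3·8 + 5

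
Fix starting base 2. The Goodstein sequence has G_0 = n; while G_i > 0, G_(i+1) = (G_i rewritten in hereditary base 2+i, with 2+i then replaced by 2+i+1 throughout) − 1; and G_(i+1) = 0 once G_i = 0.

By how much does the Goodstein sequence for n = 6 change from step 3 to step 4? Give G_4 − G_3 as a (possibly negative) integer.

(0) 6|_2 = 2^2 + 2 ↦ 3^3 + 3|_3 = 30 ⇒ 29
(1) 29|_3 = 3^3 + 2 ↦ 4^4 + 2|_4 = 258 ⇒ 257
(2) 257|_4 = 4^4 + 1 ↦ 5^5 + 1|_5 = 3126 ⇒ 3125
(3) 3125|_5 = 5^5 ↦ 6^6|_6 = 46656 ⇒ 46655

43530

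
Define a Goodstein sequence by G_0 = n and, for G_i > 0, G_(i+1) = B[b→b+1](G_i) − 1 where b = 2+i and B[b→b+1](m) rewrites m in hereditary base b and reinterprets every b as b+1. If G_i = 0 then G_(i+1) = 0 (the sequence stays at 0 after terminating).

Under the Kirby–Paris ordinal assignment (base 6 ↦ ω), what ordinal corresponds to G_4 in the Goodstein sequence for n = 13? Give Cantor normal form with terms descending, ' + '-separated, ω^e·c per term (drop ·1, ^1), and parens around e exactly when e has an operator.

step 0: 13 = 2^(2 + 1) + 2^2 + 1; sub 3 for 2: 3^(3 + 1) + 3^3 + 1; = 109; G_1 = 109−1 = 108
step 1: 108 = 3^(3 + 1) + 3^3; sub 4 for 3: 4^(4 + 1) + 4^4; = 1280; G_2 = 1280−1 = 1279
step 2: 1279 = 4^(4 + 1) + 3·4^3 + 3·4^2 + 3·4 + 3; sub 5 for 4: 5^(5 + 1) + 3·5^3 + 3·5^2 + 3·5 + 3; = 16093; G_3 = 16093−1 = 16092
step 3: 16092 = 5^(5 + 1) + 3·5^3 + 3·5^2 + 3·5 + 2; sub 6 for 5: 6^(6 + 1) + 3·6^3 + 3·6^2 + 3·6 + 2; = 280712; G_4 = 280712−1 = 280711
step 4: 280711 = 6^(6 + 1) + 3·6^3 + 3·6^2 + 3·6 + 1; sub 7 for 6: 7^(7 + 1) + 3·7^3 + 3·7^2 + 3·7 + 1; = 5765999; G_5 = 5765999−1 = 5765998

ω^(ω + 1) + ω^3·3 + ω^2·3 + ω·3 + 1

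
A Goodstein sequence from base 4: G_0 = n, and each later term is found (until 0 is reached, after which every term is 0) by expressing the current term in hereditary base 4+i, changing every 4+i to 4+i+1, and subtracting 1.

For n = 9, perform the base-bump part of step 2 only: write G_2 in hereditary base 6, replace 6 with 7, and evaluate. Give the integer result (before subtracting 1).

12

(0) 9|_4 = 2·4 + 1 ↦ 2·5 + 1|_5 = 11 ⇒ 10
(1) 10|_5 = 2·5 ↦ 2·6|_6 = 12 ⇒ 11
(2) 11|_6 = 6 + 5 ↦ 7 + 5|_7 = 12 ⇒ 11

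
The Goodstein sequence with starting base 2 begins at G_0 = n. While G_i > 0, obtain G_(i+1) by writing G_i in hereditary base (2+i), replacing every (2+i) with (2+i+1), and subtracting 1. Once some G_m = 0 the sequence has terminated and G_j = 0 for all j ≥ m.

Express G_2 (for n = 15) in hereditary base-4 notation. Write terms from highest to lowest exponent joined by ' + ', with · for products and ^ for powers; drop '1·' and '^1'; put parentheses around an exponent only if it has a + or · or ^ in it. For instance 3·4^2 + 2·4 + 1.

4^(4 + 1) + 4^4 + 3

15 —HB2→ 2^(2 + 1) + 2^2 + 2 + 1 —bump→ 3^(3 + 1) + 3^3 + 3 + 1 = 112 —(−1)→ 111
111 —HB3→ 3^(3 + 1) + 3^3 + 3 —bump→ 4^(4 + 1) + 4^4 + 4 = 1284 —(−1)→ 1283
1283 —HB4→ 4^(4 + 1) + 4^4 + 3 —bump→ 5^(5 + 1) + 5^5 + 3 = 18753 —(−1)→ 18752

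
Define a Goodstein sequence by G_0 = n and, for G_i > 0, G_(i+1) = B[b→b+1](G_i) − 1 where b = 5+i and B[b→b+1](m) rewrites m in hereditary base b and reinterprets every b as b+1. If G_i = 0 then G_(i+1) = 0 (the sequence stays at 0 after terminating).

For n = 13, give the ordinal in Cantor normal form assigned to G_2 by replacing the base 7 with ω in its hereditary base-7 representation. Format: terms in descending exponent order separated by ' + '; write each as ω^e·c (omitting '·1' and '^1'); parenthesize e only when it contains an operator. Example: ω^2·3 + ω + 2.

[0] 13 ≡ 2·5 + 3 (base 5). Lift 6: 15. −1: 14.
[1] 14 ≡ 2·6 + 2 (base 6). Lift 7: 16. −1: 15.

ω·2 + 1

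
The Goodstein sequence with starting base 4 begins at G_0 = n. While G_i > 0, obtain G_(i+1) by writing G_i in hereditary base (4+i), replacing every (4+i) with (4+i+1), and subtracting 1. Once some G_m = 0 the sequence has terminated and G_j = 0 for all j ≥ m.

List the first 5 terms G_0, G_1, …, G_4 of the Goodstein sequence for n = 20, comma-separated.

base 4: 20 = 4^2 + 4; at 5: 5^2 + 5 = 30; next = 29
base 5: 29 = 5^2 + 4; at 6: 6^2 + 4 = 40; next = 39
base 6: 39 = 6^2 + 3; at 7: 7^2 + 3 = 52; next = 51
base 7: 51 = 7^2 + 2; at 8: 8^2 + 2 = 66; next = 65

20, 29, 39, 51, 65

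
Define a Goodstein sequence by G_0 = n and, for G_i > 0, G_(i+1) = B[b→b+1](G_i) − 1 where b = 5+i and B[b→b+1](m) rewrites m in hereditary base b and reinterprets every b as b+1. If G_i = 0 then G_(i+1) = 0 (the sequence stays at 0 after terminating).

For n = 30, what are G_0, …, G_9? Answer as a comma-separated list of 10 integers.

[0] 30 ≡ 5^2 + 5 (base 5). Lift 6: 42. −1: 41.
[1] 41 ≡ 6^2 + 5 (base 6). Lift 7: 54. −1: 53.
[2] 53 ≡ 7^2 + 4 (base 7). Lift 8: 68. −1: 67.
[3] 67 ≡ 8^2 + 3 (base 8). Lift 9: 84. −1: 83.
[4] 83 ≡ 9^2 + 2 (base 9). Lift 10: 102. −1: 101.
[5] 101 ≡ 10^2 + 1 (base 10). Lift 11: 122. −1: 121.
[6] 121 ≡ 11^2 (base 11). Lift 12: 144. −1: 143.
[7] 143 ≡ 11·12 + 11 (base 12). Lift 13: 154. −1: 153.
[8] 153 ≡ 11·13 + 10 (base 13). Lift 14: 164. −1: 163.

30, 41, 53, 67, 83, 101, 121, 143, 153, 163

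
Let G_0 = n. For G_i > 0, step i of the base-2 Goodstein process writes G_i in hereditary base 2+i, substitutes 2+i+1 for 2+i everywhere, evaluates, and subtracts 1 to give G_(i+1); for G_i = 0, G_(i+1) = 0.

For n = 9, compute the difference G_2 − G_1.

step 0: 9 = 2^(2 + 1) + 1; sub 3 for 2: 3^(3 + 1) + 1; = 82; G_1 = 82−1 = 81
step 1: 81 = 3^(3 + 1); sub 4 for 3: 4^(4 + 1); = 1024; G_2 = 1024−1 = 1023

942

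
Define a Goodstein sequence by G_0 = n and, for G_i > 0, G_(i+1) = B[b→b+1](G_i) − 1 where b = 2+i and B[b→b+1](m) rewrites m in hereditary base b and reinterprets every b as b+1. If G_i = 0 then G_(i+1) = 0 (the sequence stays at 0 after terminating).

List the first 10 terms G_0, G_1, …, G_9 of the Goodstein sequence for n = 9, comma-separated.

[0] 9 ≡ 2^(2 + 1) + 1 (base 2). Lift 3: 82. −1: 81.
[1] 81 ≡ 3^(3 + 1) (base 3). Lift 4: 1024. −1: 1023.
[2] 1023 ≡ 3·4^4 + 3·4^3 + 3·4^2 + 3·4 + 3 (base 4). Lift 5: 9843. −1: 9842.
[3] 9842 ≡ 3·5^5 + 3·5^3 + 3·5^2 + 3·5 + 2 (base 5). Lift 6: 140744. −1: 140743.
[4] 140743 ≡ 3·6^6 + 3·6^3 + 3·6^2 + 3·6 + 1 (base 6). Lift 7: 2471827. −1: 2471826.
[5] 2471826 ≡ 3·7^7 + 3·7^3 + 3·7^2 + 3·7 (base 7). Lift 8: 50333400. −1: 50333399.
[6] 50333399 ≡ 3·8^8 + 3·8^3 + 3·8^2 + 2·8 + 7 (base 8). Lift 9: 1162263922. −1: 1162263921.
[7] 1162263921 ≡ 3·9^9 + 3·9^3 + 3·9^2 + 2·9 + 6 (base 9). Lift 10: 30000003326. −1: 30000003325.
[8] 30000003325 ≡ 3·10^10 + 3·10^3 + 3·10^2 + 2·10 + 5 (base 10). Lift 11: 855935016216. −1: 855935016215.

9, 81, 1023, 9842, 140743, 2471826, 50333399, 1162263921, 30000003325, 855935016215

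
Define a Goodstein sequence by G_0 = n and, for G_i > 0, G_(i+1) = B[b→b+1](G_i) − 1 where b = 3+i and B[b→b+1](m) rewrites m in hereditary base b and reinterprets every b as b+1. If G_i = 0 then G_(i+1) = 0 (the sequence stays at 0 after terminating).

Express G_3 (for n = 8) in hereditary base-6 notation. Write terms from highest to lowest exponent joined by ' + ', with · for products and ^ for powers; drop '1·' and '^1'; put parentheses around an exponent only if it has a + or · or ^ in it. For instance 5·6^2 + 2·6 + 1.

6 + 5

base 3: 8 = 2·3 + 2; at 4: 2·4 + 2 = 10; next = 9
base 4: 9 = 2·4 + 1; at 5: 2·5 + 1 = 11; next = 10
base 5: 10 = 2·5; at 6: 2·6 = 12; next = 11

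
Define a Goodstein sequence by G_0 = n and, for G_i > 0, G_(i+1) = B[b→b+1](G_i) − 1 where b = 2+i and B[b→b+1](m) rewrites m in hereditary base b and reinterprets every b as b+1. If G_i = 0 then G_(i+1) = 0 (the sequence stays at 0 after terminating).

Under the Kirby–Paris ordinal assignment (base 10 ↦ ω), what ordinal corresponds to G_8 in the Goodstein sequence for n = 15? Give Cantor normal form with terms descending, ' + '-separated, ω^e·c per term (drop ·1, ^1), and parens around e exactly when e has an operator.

ω^(ω + 1) + ω^7·7 + ω^6·7 + ω^5·7 + ω^4·7 + ω^3·7 + ω^2·7 + ω·7 + 5

(0) 15|_2 = 2^(2 + 1) + 2^2 + 2 + 1 ↦ 3^(3 + 1) + 3^3 + 3 + 1|_3 = 112 ⇒ 111
(1) 111|_3 = 3^(3 + 1) + 3^3 + 3 ↦ 4^(4 + 1) + 4^4 + 4|_4 = 1284 ⇒ 1283
(2) 1283|_4 = 4^(4 + 1) + 4^4 + 3 ↦ 5^(5 + 1) + 5^5 + 3|_5 = 18753 ⇒ 18752
(3) 18752|_5 = 5^(5 + 1) + 5^5 + 2 ↦ 6^(6 + 1) + 6^6 + 2|_6 = 326594 ⇒ 326593
(4) 326593|_6 = 6^(6 + 1) + 6^6 + 1 ↦ 7^(7 + 1) + 7^7 + 1|_7 = 6588345 ⇒ 6588344
(5) 6588344|_7 = 7^(7 + 1) + 7^7 ↦ 8^(8 + 1) + 8^8|_8 = 150994944 ⇒ 150994943
(6) 150994943|_8 = 8^(8 + 1) + 7·8^7 + 7·8^6 + 7·8^5 + 7·8^4 + 7·8^3 + 7·8^2 + 7·8 + 7 ↦ 9^(9 + 1) + 7·9^7 + 7·9^6 + 7·9^5 + 7·9^4 + 7·9^3 + 7·9^2 + 7·9 + 7|_9 = 3524450281 ⇒ 3524450280
(7) 3524450280|_9 = 9^(9 + 1) + 7·9^7 + 7·9^6 + 7·9^5 + 7·9^4 + 7·9^3 + 7·9^2 + 7·9 + 6 ↦ 10^(10 + 1) + 7·10^7 + 7·10^6 + 7·10^5 + 7·10^4 + 7·10^3 + 7·10^2 + 7·10 + 6|_10 = 100077777776 ⇒ 100077777775
(8) 100077777775|_10 = 10^(10 + 1) + 7·10^7 + 7·10^6 + 7·10^5 + 7·10^4 + 7·10^3 + 7·10^2 + 7·10 + 5 ↦ 11^(11 + 1) + 7·11^7 + 7·11^6 + 7·11^5 + 7·11^4 + 7·11^3 + 7·11^2 + 7·11 + 5|_11 = 3138578427935 ⇒ 3138578427934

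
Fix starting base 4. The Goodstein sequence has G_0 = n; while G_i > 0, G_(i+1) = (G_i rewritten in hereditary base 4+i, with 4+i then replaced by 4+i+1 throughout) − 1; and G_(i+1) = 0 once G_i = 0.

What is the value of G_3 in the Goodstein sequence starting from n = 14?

20

i=0: 14 = 3·4 + 2 (b=4); 4→5: 3·5 + 2 = 17; 17−1 = 16
i=1: 16 = 3·5 + 1 (b=5); 5→6: 3·6 + 1 = 19; 19−1 = 18
i=2: 18 = 3·6 (b=6); 6→7: 3·7 = 21; 21−1 = 20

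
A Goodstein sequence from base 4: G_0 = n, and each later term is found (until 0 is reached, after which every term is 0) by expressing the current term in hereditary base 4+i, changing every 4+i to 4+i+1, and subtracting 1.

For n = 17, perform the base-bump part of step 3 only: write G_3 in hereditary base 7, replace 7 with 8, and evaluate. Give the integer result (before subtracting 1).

44

step 0: 17 = 4^2 + 1; sub 5 for 4: 5^2 + 1; = 26; G_1 = 26−1 = 25
step 1: 25 = 5^2; sub 6 for 5: 6^2; = 36; G_2 = 36−1 = 35
step 2: 35 = 5·6 + 5; sub 7 for 6: 5·7 + 5; = 40; G_3 = 40−1 = 39
step 3: 39 = 5·7 + 4; sub 8 for 7: 5·8 + 4; = 44; G_4 = 44−1 = 43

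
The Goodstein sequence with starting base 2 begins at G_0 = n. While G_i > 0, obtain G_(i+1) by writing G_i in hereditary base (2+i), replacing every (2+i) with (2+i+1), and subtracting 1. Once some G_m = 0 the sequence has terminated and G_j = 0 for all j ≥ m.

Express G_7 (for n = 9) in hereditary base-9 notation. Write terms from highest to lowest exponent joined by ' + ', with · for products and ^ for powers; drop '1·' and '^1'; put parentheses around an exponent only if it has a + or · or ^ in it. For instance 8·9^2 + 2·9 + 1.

(0) 9|_2 = 2^(2 + 1) + 1 ↦ 3^(3 + 1) + 1|_3 = 82 ⇒ 81
(1) 81|_3 = 3^(3 + 1) ↦ 4^(4 + 1)|_4 = 1024 ⇒ 1023
(2) 1023|_4 = 3·4^4 + 3·4^3 + 3·4^2 + 3·4 + 3 ↦ 3·5^5 + 3·5^3 + 3·5^2 + 3·5 + 3|_5 = 9843 ⇒ 9842
(3) 9842|_5 = 3·5^5 + 3·5^3 + 3·5^2 + 3·5 + 2 ↦ 3·6^6 + 3·6^3 + 3·6^2 + 3·6 + 2|_6 = 140744 ⇒ 140743
(4) 140743|_6 = 3·6^6 + 3·6^3 + 3·6^2 + 3·6 + 1 ↦ 3·7^7 + 3·7^3 + 3·7^2 + 3·7 + 1|_7 = 2471827 ⇒ 2471826
(5) 2471826|_7 = 3·7^7 + 3·7^3 + 3·7^2 + 3·7 ↦ 3·8^8 + 3·8^3 + 3·8^2 + 3·8|_8 = 50333400 ⇒ 50333399
(6) 50333399|_8 = 3·8^8 + 3·8^3 + 3·8^2 + 2·8 + 7 ↦ 3·9^9 + 3·9^3 + 3·9^2 + 2·9 + 7|_9 = 1162263922 ⇒ 1162263921
(7) 1162263921|_9 = 3·9^9 + 3·9^3 + 3·9^2 + 2·9 + 6 ↦ 3·10^10 + 3·10^3 + 3·10^2 + 2·10 + 6|_10 = 30000003326 ⇒ 30000003325

3·9^9 + 3·9^3 + 3·9^2 + 2·9 + 6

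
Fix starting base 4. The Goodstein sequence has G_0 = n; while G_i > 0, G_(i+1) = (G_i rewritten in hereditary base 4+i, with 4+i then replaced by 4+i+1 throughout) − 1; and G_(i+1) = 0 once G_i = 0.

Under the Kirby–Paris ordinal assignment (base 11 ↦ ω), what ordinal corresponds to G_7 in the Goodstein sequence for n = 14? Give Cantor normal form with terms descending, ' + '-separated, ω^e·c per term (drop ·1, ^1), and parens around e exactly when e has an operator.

(0) 14|_4 = 3·4 + 2 ↦ 3·5 + 2|_5 = 17 ⇒ 16
(1) 16|_5 = 3·5 + 1 ↦ 3·6 + 1|_6 = 19 ⇒ 18
(2) 18|_6 = 3·6 ↦ 3·7|_7 = 21 ⇒ 20
(3) 20|_7 = 2·7 + 6 ↦ 2·8 + 6|_8 = 22 ⇒ 21
(4) 21|_8 = 2·8 + 5 ↦ 2·9 + 5|_9 = 23 ⇒ 22
(5) 22|_9 = 2·9 + 4 ↦ 2·10 + 4|_10 = 24 ⇒ 23
(6) 23|_10 = 2·10 + 3 ↦ 2·11 + 3|_11 = 25 ⇒ 24
(7) 24|_11 = 2·11 + 2 ↦ 2·12 + 2|_12 = 26 ⇒ 25

ω·2 + 2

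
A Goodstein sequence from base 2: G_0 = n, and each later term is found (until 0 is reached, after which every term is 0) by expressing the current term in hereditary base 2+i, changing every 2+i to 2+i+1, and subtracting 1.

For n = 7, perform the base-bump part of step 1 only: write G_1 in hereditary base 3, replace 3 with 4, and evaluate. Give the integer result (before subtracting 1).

260

step 0: 7 = 2^2 + 2 + 1; sub 3 for 2: 3^3 + 3 + 1; = 31; G_1 = 31−1 = 30
step 1: 30 = 3^3 + 3; sub 4 for 3: 4^4 + 4; = 260; G_2 = 260−1 = 259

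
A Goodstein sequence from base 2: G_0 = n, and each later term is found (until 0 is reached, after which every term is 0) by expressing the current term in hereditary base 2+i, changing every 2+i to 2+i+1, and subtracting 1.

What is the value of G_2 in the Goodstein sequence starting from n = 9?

1023

(0) 9|_2 = 2^(2 + 1) + 1 ↦ 3^(3 + 1) + 1|_3 = 82 ⇒ 81
(1) 81|_3 = 3^(3 + 1) ↦ 4^(4 + 1)|_4 = 1024 ⇒ 1023
(2) 1023|_4 = 3·4^4 + 3·4^3 + 3·4^2 + 3·4 + 3 ↦ 3·5^5 + 3·5^3 + 3·5^2 + 3·5 + 3|_5 = 9843 ⇒ 9842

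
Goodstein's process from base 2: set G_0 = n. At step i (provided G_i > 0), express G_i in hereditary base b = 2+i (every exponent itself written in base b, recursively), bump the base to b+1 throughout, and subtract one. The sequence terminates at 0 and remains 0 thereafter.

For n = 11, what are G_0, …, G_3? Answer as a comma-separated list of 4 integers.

(0) 11|_2 = 2^(2 + 1) + 2 + 1 ↦ 3^(3 + 1) + 3 + 1|_3 = 85 ⇒ 84
(1) 84|_3 = 3^(3 + 1) + 3 ↦ 4^(4 + 1) + 4|_4 = 1028 ⇒ 1027
(2) 1027|_4 = 4^(4 + 1) + 3 ↦ 5^(5 + 1) + 3|_5 = 15628 ⇒ 15627

11, 84, 1027, 15627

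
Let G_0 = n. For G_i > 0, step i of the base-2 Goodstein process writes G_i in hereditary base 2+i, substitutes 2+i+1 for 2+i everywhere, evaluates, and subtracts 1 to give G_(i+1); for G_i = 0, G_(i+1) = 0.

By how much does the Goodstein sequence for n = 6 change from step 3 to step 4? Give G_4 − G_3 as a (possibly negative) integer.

step 0: 6 = 2^2 + 2; sub 3 for 2: 3^3 + 3; = 30; G_1 = 30−1 = 29
step 1: 29 = 3^3 + 2; sub 4 for 3: 4^4 + 2; = 258; G_2 = 258−1 = 257
step 2: 257 = 4^4 + 1; sub 5 for 4: 5^5 + 1; = 3126; G_3 = 3126−1 = 3125
step 3: 3125 = 5^5; sub 6 for 5: 6^6; = 46656; G_4 = 46656−1 = 46655

43530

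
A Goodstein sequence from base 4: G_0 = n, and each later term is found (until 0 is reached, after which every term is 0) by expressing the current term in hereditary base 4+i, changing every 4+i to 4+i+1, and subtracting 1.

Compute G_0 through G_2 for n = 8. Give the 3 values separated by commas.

8, 9, 9

G_0 = 8. HB_4(8) = 2·4. Bump = 10. G_1 = 9.
G_1 = 9. HB_5(9) = 5 + 4. Bump = 10. G_2 = 9.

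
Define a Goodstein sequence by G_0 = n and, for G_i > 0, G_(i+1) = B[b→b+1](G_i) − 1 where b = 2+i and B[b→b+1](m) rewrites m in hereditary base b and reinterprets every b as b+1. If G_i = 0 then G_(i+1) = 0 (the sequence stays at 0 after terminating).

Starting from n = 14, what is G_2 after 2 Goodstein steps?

1281

[0] 14 ≡ 2^(2 + 1) + 2^2 + 2 (base 2). Lift 3: 111. −1: 110.
[1] 110 ≡ 3^(3 + 1) + 3^3 + 2 (base 3). Lift 4: 1282. −1: 1281.
[2] 1281 ≡ 4^(4 + 1) + 4^4 + 1 (base 4). Lift 5: 18751. −1: 18750.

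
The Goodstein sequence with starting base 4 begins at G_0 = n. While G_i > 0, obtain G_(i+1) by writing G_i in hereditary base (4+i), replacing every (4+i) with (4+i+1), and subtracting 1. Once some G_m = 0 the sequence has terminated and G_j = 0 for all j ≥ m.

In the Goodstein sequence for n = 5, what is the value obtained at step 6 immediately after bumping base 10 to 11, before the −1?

[0] 5 ≡ 4 + 1 (base 4). Lift 5: 6. −1: 5.
[1] 5 ≡ 5 (base 5). Lift 6: 6. −1: 5.
[2] 5 ≡ 5 (base 6). Lift 7: 5. −1: 4.
[3] 4 ≡ 4 (base 7). Lift 8: 4. −1: 3.
[4] 3 ≡ 3 (base 8). Lift 9: 3. −1: 2.
[5] 2 ≡ 2 (base 9). Lift 10: 2. −1: 1.

1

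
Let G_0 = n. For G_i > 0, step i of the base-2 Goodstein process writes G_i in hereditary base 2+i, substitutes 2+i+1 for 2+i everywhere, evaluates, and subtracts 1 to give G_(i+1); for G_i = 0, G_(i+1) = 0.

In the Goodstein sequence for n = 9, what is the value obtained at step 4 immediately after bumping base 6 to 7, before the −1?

2471827

step 0: 9 = 2^(2 + 1) + 1; sub 3 for 2: 3^(3 + 1) + 1; = 82; G_1 = 82−1 = 81
step 1: 81 = 3^(3 + 1); sub 4 for 3: 4^(4 + 1); = 1024; G_2 = 1024−1 = 1023
step 2: 1023 = 3·4^4 + 3·4^3 + 3·4^2 + 3·4 + 3; sub 5 for 4: 3·5^5 + 3·5^3 + 3·5^2 + 3·5 + 3; = 9843; G_3 = 9843−1 = 9842
step 3: 9842 = 3·5^5 + 3·5^3 + 3·5^2 + 3·5 + 2; sub 6 for 5: 3·6^6 + 3·6^3 + 3·6^2 + 3·6 + 2; = 140744; G_4 = 140744−1 = 140743
step 4: 140743 = 3·6^6 + 3·6^3 + 3·6^2 + 3·6 + 1; sub 7 for 6: 3·7^7 + 3·7^3 + 3·7^2 + 3·7 + 1; = 2471827; G_5 = 2471827−1 = 2471826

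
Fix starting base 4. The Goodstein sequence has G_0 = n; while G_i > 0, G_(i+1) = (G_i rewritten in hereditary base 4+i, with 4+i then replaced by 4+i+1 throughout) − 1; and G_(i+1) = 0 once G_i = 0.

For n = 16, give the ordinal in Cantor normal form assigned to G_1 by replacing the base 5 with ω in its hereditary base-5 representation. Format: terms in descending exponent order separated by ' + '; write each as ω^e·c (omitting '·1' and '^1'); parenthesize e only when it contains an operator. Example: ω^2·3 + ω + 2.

ω·4 + 4

[0] 16 ≡ 4^2 (base 4). Lift 5: 25. −1: 24.
[1] 24 ≡ 4·5 + 4 (base 5). Lift 6: 28. −1: 27.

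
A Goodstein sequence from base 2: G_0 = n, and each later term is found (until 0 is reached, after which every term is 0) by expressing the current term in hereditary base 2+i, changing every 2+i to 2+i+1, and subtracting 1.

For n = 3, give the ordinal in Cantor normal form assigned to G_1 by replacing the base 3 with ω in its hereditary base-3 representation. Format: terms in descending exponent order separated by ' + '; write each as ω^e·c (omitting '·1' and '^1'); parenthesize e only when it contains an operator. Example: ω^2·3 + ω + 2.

ω

step 0: 3 = 2 + 1; sub 3 for 2: 3 + 1; = 4; G_1 = 4−1 = 3
step 1: 3 = 3; sub 4 for 3: 4; = 4; G_2 = 4−1 = 3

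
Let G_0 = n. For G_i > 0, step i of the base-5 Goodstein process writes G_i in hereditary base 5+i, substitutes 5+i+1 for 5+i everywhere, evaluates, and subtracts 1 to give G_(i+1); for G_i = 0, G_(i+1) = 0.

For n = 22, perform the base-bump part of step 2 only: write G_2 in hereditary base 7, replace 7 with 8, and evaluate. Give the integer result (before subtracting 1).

32

G_0 = 22. HB_5(22) = 4·5 + 2. Bump = 26. G_1 = 25.
G_1 = 25. HB_6(25) = 4·6 + 1. Bump = 29. G_2 = 28.
G_2 = 28. HB_7(28) = 4·7. Bump = 32. G_3 = 31.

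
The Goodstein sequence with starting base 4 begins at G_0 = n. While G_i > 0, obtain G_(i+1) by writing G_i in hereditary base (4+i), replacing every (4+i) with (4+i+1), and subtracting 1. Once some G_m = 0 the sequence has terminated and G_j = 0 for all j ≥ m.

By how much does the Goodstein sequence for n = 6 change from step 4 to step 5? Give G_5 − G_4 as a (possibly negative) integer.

(0) 6|_4 = 4 + 2 ↦ 5 + 2|_5 = 7 ⇒ 6
(1) 6|_5 = 5 + 1 ↦ 6 + 1|_6 = 7 ⇒ 6
(2) 6|_6 = 6 ↦ 7|_7 = 7 ⇒ 6
(3) 6|_7 = 6 ↦ 6|_8 = 6 ⇒ 5
(4) 5|_8 = 5 ↦ 5|_9 = 5 ⇒ 4

-1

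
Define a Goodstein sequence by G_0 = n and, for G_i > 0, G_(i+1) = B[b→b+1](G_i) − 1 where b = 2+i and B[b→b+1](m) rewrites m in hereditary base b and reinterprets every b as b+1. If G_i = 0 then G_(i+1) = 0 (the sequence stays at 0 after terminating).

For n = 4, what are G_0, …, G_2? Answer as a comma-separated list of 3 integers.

G_0 = 4. HB_2(4) = 2^2. Bump = 27. G_1 = 26.
G_1 = 26. HB_3(26) = 2·3^2 + 2·3 + 2. Bump = 42. G_2 = 41.

4, 26, 41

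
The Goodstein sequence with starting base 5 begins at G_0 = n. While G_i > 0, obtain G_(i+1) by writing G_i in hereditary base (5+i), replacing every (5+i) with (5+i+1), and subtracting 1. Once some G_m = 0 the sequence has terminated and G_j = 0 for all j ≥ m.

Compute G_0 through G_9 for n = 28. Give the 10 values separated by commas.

28, 38, 50, 64, 80, 87, 94, 101, 108, 115

step 0: 28 = 5^2 + 3; sub 6 for 5: 6^2 + 3; = 39; G_1 = 39−1 = 38
step 1: 38 = 6^2 + 2; sub 7 for 6: 7^2 + 2; = 51; G_2 = 51−1 = 50
step 2: 50 = 7^2 + 1; sub 8 for 7: 8^2 + 1; = 65; G_3 = 65−1 = 64
step 3: 64 = 8^2; sub 9 for 8: 9^2; = 81; G_4 = 81−1 = 80
step 4: 80 = 8·9 + 8; sub 10 for 9: 8·10 + 8; = 88; G_5 = 88−1 = 87
step 5: 87 = 8·10 + 7; sub 11 for 10: 8·11 + 7; = 95; G_6 = 95−1 = 94
step 6: 94 = 8·11 + 6; sub 12 for 11: 8·12 + 6; = 102; G_7 = 102−1 = 101
step 7: 101 = 8·12 + 5; sub 13 for 12: 8·13 + 5; = 109; G_8 = 109−1 = 108
step 8: 108 = 8·13 + 4; sub 14 for 13: 8·14 + 4; = 116; G_9 = 116−1 = 115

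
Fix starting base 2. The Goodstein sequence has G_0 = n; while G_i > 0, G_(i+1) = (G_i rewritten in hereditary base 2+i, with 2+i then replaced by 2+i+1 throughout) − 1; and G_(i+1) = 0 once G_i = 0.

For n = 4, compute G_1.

26

[0] 4 ≡ 2^2 (base 2). Lift 3: 27. −1: 26.
[1] 26 ≡ 2·3^2 + 2·3 + 2 (base 3). Lift 4: 42. −1: 41.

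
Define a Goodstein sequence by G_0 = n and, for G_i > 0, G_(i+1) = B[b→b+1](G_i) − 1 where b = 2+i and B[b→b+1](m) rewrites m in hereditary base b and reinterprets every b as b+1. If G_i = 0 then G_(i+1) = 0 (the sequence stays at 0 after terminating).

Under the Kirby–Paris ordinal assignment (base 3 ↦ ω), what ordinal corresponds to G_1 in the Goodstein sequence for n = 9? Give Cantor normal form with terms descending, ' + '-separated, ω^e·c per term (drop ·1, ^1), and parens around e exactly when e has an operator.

9 —HB2→ 2^(2 + 1) + 1 —bump→ 3^(3 + 1) + 1 = 82 —(−1)→ 81
81 —HB3→ 3^(3 + 1) —bump→ 4^(4 + 1) = 1024 —(−1)→ 1023

ω^(ω + 1)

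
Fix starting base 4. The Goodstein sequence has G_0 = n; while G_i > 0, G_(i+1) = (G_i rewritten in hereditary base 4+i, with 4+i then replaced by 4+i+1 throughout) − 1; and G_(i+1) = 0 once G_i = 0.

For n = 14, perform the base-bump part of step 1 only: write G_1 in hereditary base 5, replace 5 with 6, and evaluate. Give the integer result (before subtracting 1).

14 —HB4→ 3·4 + 2 —bump→ 3·5 + 2 = 17 —(−1)→ 16
16 —HB5→ 3·5 + 1 —bump→ 3·6 + 1 = 19 —(−1)→ 18

19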